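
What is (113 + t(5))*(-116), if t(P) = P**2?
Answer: -16008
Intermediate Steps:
(113 + t(5))*(-116) = (113 + 5**2)*(-116) = (113 + 25)*(-116) = 138*(-116) = -16008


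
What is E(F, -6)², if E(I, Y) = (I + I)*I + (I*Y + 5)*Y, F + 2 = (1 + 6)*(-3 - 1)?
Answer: 476100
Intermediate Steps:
F = -30 (F = -2 + (1 + 6)*(-3 - 1) = -2 + 7*(-4) = -2 - 28 = -30)
E(I, Y) = 2*I² + Y*(5 + I*Y) (E(I, Y) = (2*I)*I + (5 + I*Y)*Y = 2*I² + Y*(5 + I*Y))
E(F, -6)² = (2*(-30)² + 5*(-6) - 30*(-6)²)² = (2*900 - 30 - 30*36)² = (1800 - 30 - 1080)² = 690² = 476100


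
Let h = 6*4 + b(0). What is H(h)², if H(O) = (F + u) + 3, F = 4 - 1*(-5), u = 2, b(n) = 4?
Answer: 196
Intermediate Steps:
h = 28 (h = 6*4 + 4 = 24 + 4 = 28)
F = 9 (F = 4 + 5 = 9)
H(O) = 14 (H(O) = (9 + 2) + 3 = 11 + 3 = 14)
H(h)² = 14² = 196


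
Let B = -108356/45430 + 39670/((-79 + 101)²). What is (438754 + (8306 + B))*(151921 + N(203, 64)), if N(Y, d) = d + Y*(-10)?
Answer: 6701460793219569/99946 ≈ 6.7051e+10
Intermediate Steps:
N(Y, d) = d - 10*Y
B = 39767359/499730 (B = -108356*1/45430 + 39670/(22²) = -54178/22715 + 39670/484 = -54178/22715 + 39670*(1/484) = -54178/22715 + 19835/242 = 39767359/499730 ≈ 79.578)
(438754 + (8306 + B))*(151921 + N(203, 64)) = (438754 + (8306 + 39767359/499730))*(151921 + (64 - 10*203)) = (438754 + 4190524739/499730)*(151921 + (64 - 2030)) = 223449061159*(151921 - 1966)/499730 = (223449061159/499730)*149955 = 6701460793219569/99946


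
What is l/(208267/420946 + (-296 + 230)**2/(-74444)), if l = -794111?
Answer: -6221245047850666/3417646943 ≈ -1.8203e+6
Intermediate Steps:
l/(208267/420946 + (-296 + 230)**2/(-74444)) = -794111/(208267/420946 + (-296 + 230)**2/(-74444)) = -794111/(208267*(1/420946) + (-66)**2*(-1/74444)) = -794111/(208267/420946 + 4356*(-1/74444)) = -794111/(208267/420946 - 1089/18611) = -794111/3417646943/7834226006 = -794111*7834226006/3417646943 = -6221245047850666/3417646943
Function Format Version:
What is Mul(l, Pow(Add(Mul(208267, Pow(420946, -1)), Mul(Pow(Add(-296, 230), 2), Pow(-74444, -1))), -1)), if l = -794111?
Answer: Rational(-6221245047850666, 3417646943) ≈ -1.8203e+6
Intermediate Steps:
Mul(l, Pow(Add(Mul(208267, Pow(420946, -1)), Mul(Pow(Add(-296, 230), 2), Pow(-74444, -1))), -1)) = Mul(-794111, Pow(Add(Mul(208267, Pow(420946, -1)), Mul(Pow(Add(-296, 230), 2), Pow(-74444, -1))), -1)) = Mul(-794111, Pow(Add(Mul(208267, Rational(1, 420946)), Mul(Pow(-66, 2), Rational(-1, 74444))), -1)) = Mul(-794111, Pow(Add(Rational(208267, 420946), Mul(4356, Rational(-1, 74444))), -1)) = Mul(-794111, Pow(Add(Rational(208267, 420946), Rational(-1089, 18611)), -1)) = Mul(-794111, Pow(Rational(3417646943, 7834226006), -1)) = Mul(-794111, Rational(7834226006, 3417646943)) = Rational(-6221245047850666, 3417646943)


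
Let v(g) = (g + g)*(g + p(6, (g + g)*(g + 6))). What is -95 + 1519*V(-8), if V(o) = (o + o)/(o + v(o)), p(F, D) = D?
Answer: -33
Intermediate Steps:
v(g) = 2*g*(g + 2*g*(6 + g)) (v(g) = (g + g)*(g + (g + g)*(g + 6)) = (2*g)*(g + (2*g)*(6 + g)) = (2*g)*(g + 2*g*(6 + g)) = 2*g*(g + 2*g*(6 + g)))
V(o) = 2*o/(o + o²*(26 + 4*o)) (V(o) = (o + o)/(o + o²*(26 + 4*o)) = (2*o)/(o + o²*(26 + 4*o)) = 2*o/(o + o²*(26 + 4*o)))
-95 + 1519*V(-8) = -95 + 1519*(2/(1 + 2*(-8)*(13 + 2*(-8)))) = -95 + 1519*(2/(1 + 2*(-8)*(13 - 16))) = -95 + 1519*(2/(1 + 2*(-8)*(-3))) = -95 + 1519*(2/(1 + 48)) = -95 + 1519*(2/49) = -95 + 62 = -33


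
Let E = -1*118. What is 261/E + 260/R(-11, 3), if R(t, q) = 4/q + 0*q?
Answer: 22749/118 ≈ 192.79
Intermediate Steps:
R(t, q) = 4/q (R(t, q) = 4/q + 0 = 4/q)
E = -118
261/E + 260/R(-11, 3) = 261/(-118) + 260/((4/3)) = 261*(-1/118) + 260/((4*(⅓))) = -261/118 + 260/(4/3) = -261/118 + 260*(¾) = -261/118 + 195 = 22749/118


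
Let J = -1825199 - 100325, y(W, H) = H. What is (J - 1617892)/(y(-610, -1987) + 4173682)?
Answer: -3543416/4171695 ≈ -0.84939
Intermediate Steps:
J = -1925524
(J - 1617892)/(y(-610, -1987) + 4173682) = (-1925524 - 1617892)/(-1987 + 4173682) = -3543416/4171695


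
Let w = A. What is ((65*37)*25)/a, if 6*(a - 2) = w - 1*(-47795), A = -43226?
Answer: 120250/1527 ≈ 78.749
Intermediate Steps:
w = -43226
a = 1527/2 (a = 2 + (-43226 - 1*(-47795))/6 = 2 + (-43226 + 47795)/6 = 2 + (⅙)*4569 = 2 + 1523/2 = 1527/2 ≈ 763.50)
((65*37)*25)/a = ((65*37)*25)/(1527/2) = (2405*25)*(2/1527) = 60125*(2/1527) = 120250/1527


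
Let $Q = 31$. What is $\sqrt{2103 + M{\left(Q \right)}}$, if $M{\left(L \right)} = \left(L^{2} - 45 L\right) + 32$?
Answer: $9 \sqrt{21} \approx 41.243$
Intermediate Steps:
$M{\left(L \right)} = 32 + L^{2} - 45 L$
$\sqrt{2103 + M{\left(Q \right)}} = \sqrt{2103 + \left(32 + 31^{2} - 1395\right)} = \sqrt{2103 + \left(32 + 961 - 1395\right)} = \sqrt{2103 - 402} = \sqrt{1701} = 9 \sqrt{21}$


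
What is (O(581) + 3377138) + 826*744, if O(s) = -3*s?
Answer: 3989939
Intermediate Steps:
(O(581) + 3377138) + 826*744 = (-3*581 + 3377138) + 826*744 = (-1743 + 3377138) + 614544 = 3375395 + 614544 = 3989939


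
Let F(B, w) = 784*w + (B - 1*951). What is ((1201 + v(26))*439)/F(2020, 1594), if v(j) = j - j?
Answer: 527239/1250765 ≈ 0.42153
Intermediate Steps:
F(B, w) = -951 + B + 784*w (F(B, w) = 784*w + (B - 951) = 784*w + (-951 + B) = -951 + B + 784*w)
v(j) = 0
((1201 + v(26))*439)/F(2020, 1594) = ((1201 + 0)*439)/(-951 + 2020 + 784*1594) = (1201*439)/(-951 + 2020 + 1249696) = 527239/1250765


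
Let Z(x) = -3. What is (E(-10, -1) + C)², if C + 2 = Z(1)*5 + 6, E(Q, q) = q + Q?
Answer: 484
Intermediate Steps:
E(Q, q) = Q + q
C = -11 (C = -2 + (-3*5 + 6) = -2 + (-15 + 6) = -2 - 9 = -11)
(E(-10, -1) + C)² = ((-10 - 1) - 11)² = (-11 - 11)² = (-22)² = 484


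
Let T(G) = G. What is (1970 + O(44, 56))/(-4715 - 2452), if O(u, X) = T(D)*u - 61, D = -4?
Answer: -1733/7167 ≈ -0.24180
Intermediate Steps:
O(u, X) = -61 - 4*u (O(u, X) = -4*u - 61 = -61 - 4*u)
(1970 + O(44, 56))/(-4715 - 2452) = (1970 + (-61 - 4*44))/(-4715 - 2452) = (1970 + (-61 - 176))/(-7167) = (1970 - 237)*(-1/7167) = 1733*(-1/7167) = -1733/7167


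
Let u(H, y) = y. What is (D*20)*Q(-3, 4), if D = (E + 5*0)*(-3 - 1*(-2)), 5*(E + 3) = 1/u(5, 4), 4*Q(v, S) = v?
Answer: -177/4 ≈ -44.250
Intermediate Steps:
Q(v, S) = v/4
E = -59/20 (E = -3 + (⅕)/4 = -3 + (⅕)*(¼) = -3 + 1/20 = -59/20 ≈ -2.9500)
D = 59/20 (D = (-59/20 + 5*0)*(-3 - 1*(-2)) = (-59/20 + 0)*(-3 + 2) = -59/20*(-1) = 59/20 ≈ 2.9500)
(D*20)*Q(-3, 4) = ((59/20)*20)*((¼)*(-3)) = 59*(-¾) = -177/4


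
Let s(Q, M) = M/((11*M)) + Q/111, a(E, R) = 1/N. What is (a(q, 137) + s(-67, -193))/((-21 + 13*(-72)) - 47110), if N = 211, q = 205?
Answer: 130865/12383549277 ≈ 1.0568e-5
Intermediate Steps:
a(E, R) = 1/211
s(Q, M) = 1/11 + Q/111 (s(Q, M) = M*(1/(11*M)) + Q*(1/111) = 1/11 + Q/111)
(a(q, 137) + s(-67, -193))/((-21 + 13*(-72)) - 47110) = (1/211 + (1/11 + (1/111)*(-67)))/((-21 + 13*(-72)) - 47110) = (1/211 + (1/11 - 67/111))/((-21 - 936) - 47110) = (1/211 - 626/1221)/(-957 - 47110) = -130865/257631/(-48067) = -130865/257631*(-1/48067) = 130865/12383549277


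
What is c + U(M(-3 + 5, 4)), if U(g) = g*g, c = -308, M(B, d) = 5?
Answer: -283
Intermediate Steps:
U(g) = g²
c + U(M(-3 + 5, 4)) = -308 + 5² = -308 + 25 = -283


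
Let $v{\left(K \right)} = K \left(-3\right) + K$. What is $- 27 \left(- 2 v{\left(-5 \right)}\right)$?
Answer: $540$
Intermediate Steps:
$v{\left(K \right)} = - 2 K$ ($v{\left(K \right)} = - 3 K + K = - 2 K$)
$- 27 \left(- 2 v{\left(-5 \right)}\right) = - 27 \left(- 2 \left(\left(-2\right) \left(-5\right)\right)\right) = - 27 \left(\left(-2\right) 10\right) = \left(-27\right) \left(-20\right) = 540$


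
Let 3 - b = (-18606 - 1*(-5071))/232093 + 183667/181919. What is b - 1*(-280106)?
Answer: 11826757456993537/42222126467 ≈ 2.8011e+5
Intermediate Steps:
b = 86500828035/42222126467 (b = 3 - ((-18606 - 1*(-5071))/232093 + 183667/181919) = 3 - ((-18606 + 5071)*(1/232093) + 183667*(1/181919)) = 3 - (-13535*1/232093 + 183667/181919) = 3 - (-13535/232093 + 183667/181919) = 3 - 1*40165551366/42222126467 = 3 - 40165551366/42222126467 = 86500828035/42222126467 ≈ 2.0487)
b - 1*(-280106) = 86500828035/42222126467 - 1*(-280106) = 86500828035/42222126467 + 280106 = 11826757456993537/42222126467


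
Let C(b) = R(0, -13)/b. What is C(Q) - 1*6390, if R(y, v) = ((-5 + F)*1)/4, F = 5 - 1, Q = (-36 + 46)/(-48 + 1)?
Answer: -255553/40 ≈ -6388.8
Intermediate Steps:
Q = -10/47 (Q = 10/(-47) = 10*(-1/47) = -10/47 ≈ -0.21277)
F = 4
R(y, v) = -1/4 (R(y, v) = ((-5 + 4)*1)/4 = -1*1*(1/4) = -1*1/4 = -1/4)
C(b) = -1/(4*b)
C(Q) - 1*6390 = -1/(4*(-10/47)) - 1*6390 = -1/4*(-47/10) - 6390 = 47/40 - 6390 = -255553/40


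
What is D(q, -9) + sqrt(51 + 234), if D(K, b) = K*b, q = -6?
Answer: 54 + sqrt(285) ≈ 70.882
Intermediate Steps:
D(q, -9) + sqrt(51 + 234) = -6*(-9) + sqrt(51 + 234) = 54 + sqrt(285)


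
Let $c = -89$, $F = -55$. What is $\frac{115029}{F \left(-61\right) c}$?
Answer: $- \frac{115029}{298595} \approx -0.38523$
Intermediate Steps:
$\frac{115029}{F \left(-61\right) c} = \frac{115029}{\left(-55\right) \left(-61\right) \left(-89\right)} = \frac{115029}{3355 \left(-89\right)} = \frac{115029}{-298595} = 115029 \left(- \frac{1}{298595}\right) = - \frac{115029}{298595}$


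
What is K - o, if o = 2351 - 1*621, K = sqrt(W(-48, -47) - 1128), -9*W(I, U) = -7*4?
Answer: -1730 + 2*I*sqrt(2531)/3 ≈ -1730.0 + 33.539*I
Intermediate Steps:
W(I, U) = 28/9 (W(I, U) = -(-7)*4/9 = -1/9*(-28) = 28/9)
K = 2*I*sqrt(2531)/3 (K = sqrt(28/9 - 1128) = sqrt(-10124/9) = 2*I*sqrt(2531)/3 ≈ 33.539*I)
o = 1730 (o = 2351 - 621 = 1730)
K - o = 2*I*sqrt(2531)/3 - 1*1730 = 2*I*sqrt(2531)/3 - 1730 = -1730 + 2*I*sqrt(2531)/3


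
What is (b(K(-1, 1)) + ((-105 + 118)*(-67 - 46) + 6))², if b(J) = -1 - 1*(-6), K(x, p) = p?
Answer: 2125764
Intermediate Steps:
b(J) = 5 (b(J) = -1 + 6 = 5)
(b(K(-1, 1)) + ((-105 + 118)*(-67 - 46) + 6))² = (5 + ((-105 + 118)*(-67 - 46) + 6))² = (5 + (13*(-113) + 6))² = (5 + (-1469 + 6))² = (5 - 1463)² = (-1458)² = 2125764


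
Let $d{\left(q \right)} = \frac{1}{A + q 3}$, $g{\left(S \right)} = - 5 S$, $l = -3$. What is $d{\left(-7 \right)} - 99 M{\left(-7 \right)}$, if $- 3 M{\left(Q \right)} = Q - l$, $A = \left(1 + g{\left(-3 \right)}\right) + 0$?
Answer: $- \frac{661}{5} \approx -132.2$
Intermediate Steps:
$A = 16$ ($A = \left(1 - -15\right) + 0 = \left(1 + 15\right) + 0 = 16 + 0 = 16$)
$M{\left(Q \right)} = -1 - \frac{Q}{3}$ ($M{\left(Q \right)} = - \frac{Q - -3}{3} = - \frac{Q + 3}{3} = - \frac{3 + Q}{3} = -1 - \frac{Q}{3}$)
$d{\left(q \right)} = \frac{1}{16 + 3 q}$ ($d{\left(q \right)} = \frac{1}{16 + q 3} = \frac{1}{16 + 3 q}$)
$d{\left(-7 \right)} - 99 M{\left(-7 \right)} = \frac{1}{16 + 3 \left(-7\right)} - 99 \left(-1 - - \frac{7}{3}\right) = \frac{1}{16 - 21} - 99 \left(-1 + \frac{7}{3}\right) = \frac{1}{-5} - 132 = - \frac{1}{5} - 132 = - \frac{661}{5}$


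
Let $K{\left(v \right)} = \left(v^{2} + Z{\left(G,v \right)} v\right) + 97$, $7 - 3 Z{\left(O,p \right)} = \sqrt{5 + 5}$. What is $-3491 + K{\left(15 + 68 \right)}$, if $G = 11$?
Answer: $\frac{11066}{3} - \frac{83 \sqrt{10}}{3} \approx 3601.2$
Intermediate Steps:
$Z{\left(O,p \right)} = \frac{7}{3} - \frac{\sqrt{10}}{3}$ ($Z{\left(O,p \right)} = \frac{7}{3} - \frac{\sqrt{5 + 5}}{3} = \frac{7}{3} - \frac{\sqrt{10}}{3}$)
$K{\left(v \right)} = 97 + v^{2} + v \left(\frac{7}{3} - \frac{\sqrt{10}}{3}\right)$ ($K{\left(v \right)} = \left(v^{2} + \left(\frac{7}{3} - \frac{\sqrt{10}}{3}\right) v\right) + 97 = \left(v^{2} + v \left(\frac{7}{3} - \frac{\sqrt{10}}{3}\right)\right) + 97 = 97 + v^{2} + v \left(\frac{7}{3} - \frac{\sqrt{10}}{3}\right)$)
$-3491 + K{\left(15 + 68 \right)} = -3491 + \left(97 + \left(15 + 68\right)^{2} + \frac{\left(15 + 68\right) \left(7 - \sqrt{10}\right)}{3}\right) = -3491 + \left(97 + 83^{2} + \frac{1}{3} \cdot 83 \left(7 - \sqrt{10}\right)\right) = -3491 + \left(97 + 6889 + \left(\frac{581}{3} - \frac{83 \sqrt{10}}{3}\right)\right) = -3491 + \left(\frac{21539}{3} - \frac{83 \sqrt{10}}{3}\right) = \frac{11066}{3} - \frac{83 \sqrt{10}}{3}$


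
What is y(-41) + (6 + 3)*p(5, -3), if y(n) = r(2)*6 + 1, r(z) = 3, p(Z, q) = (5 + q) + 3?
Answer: 64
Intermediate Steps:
p(Z, q) = 8 + q
y(n) = 19 (y(n) = 3*6 + 1 = 18 + 1 = 19)
y(-41) + (6 + 3)*p(5, -3) = 19 + (6 + 3)*(8 - 3) = 19 + 9*5 = 19 + 45 = 64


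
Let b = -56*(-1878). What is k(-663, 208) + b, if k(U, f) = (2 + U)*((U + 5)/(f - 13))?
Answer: 20942698/195 ≈ 1.0740e+5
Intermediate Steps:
k(U, f) = (2 + U)*(5 + U)/(-13 + f) (k(U, f) = (2 + U)*((5 + U)/(-13 + f)) = (2 + U)*(5 + U)/(-13 + f))
b = 105168
k(-663, 208) + b = (10 + (-663)² + 7*(-663))/(-13 + 208) + 105168 = (10 + 439569 - 4641)/195 + 105168 = (1/195)*434938 + 105168 = 434938/195 + 105168 = 20942698/195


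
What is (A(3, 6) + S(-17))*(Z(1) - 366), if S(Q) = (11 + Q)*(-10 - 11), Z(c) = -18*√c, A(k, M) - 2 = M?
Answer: -51456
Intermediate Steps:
A(k, M) = 2 + M
S(Q) = -231 - 21*Q (S(Q) = (11 + Q)*(-21) = -231 - 21*Q)
(A(3, 6) + S(-17))*(Z(1) - 366) = ((2 + 6) + (-231 - 21*(-17)))*(-18*√1 - 366) = (8 + (-231 + 357))*(-18*1 - 366) = (8 + 126)*(-18 - 366) = 134*(-384) = -51456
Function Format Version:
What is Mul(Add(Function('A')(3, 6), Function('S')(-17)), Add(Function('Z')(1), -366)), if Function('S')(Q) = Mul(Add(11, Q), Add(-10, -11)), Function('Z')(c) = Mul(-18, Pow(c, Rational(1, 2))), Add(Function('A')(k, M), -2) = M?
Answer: -51456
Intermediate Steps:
Function('A')(k, M) = Add(2, M)
Function('S')(Q) = Add(-231, Mul(-21, Q)) (Function('S')(Q) = Mul(Add(11, Q), -21) = Add(-231, Mul(-21, Q)))
Mul(Add(Function('A')(3, 6), Function('S')(-17)), Add(Function('Z')(1), -366)) = Mul(Add(Add(2, 6), Add(-231, Mul(-21, -17))), Add(Mul(-18, Pow(1, Rational(1, 2))), -366)) = Mul(Add(8, Add(-231, 357)), Add(Mul(-18, 1), -366)) = Mul(Add(8, 126), Add(-18, -366)) = Mul(134, -384) = -51456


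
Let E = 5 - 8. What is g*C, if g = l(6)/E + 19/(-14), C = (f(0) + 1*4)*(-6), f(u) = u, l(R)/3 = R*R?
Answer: 6276/7 ≈ 896.57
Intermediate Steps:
E = -3
l(R) = 3*R² (l(R) = 3*(R*R) = 3*R²)
C = -24 (C = (0 + 1*4)*(-6) = (0 + 4)*(-6) = 4*(-6) = -24)
g = -523/14 (g = (3*6²)/(-3) + 19/(-14) = (3*36)*(-⅓) + 19*(-1/14) = 108*(-⅓) - 19/14 = -36 - 19/14 = -523/14 ≈ -37.357)
g*C = -523/14*(-24) = 6276/7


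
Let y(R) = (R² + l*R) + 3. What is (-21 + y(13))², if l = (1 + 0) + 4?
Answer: 46656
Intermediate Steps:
l = 5 (l = 1 + 4 = 5)
y(R) = 3 + R² + 5*R (y(R) = (R² + 5*R) + 3 = 3 + R² + 5*R)
(-21 + y(13))² = (-21 + (3 + 13² + 5*13))² = (-21 + (3 + 169 + 65))² = (-21 + 237)² = 216² = 46656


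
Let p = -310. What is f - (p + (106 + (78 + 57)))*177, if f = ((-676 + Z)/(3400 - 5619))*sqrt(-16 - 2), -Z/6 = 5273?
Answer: 12213 + 96942*I*sqrt(2)/2219 ≈ 12213.0 + 61.783*I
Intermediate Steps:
Z = -31638 (Z = -6*5273 = -31638)
f = 96942*I*sqrt(2)/2219 (f = ((-676 - 31638)/(3400 - 5619))*sqrt(-16 - 2) = (-32314/(-2219))*sqrt(-18) = (-32314*(-1/2219))*(3*I*sqrt(2)) = 32314*(3*I*sqrt(2))/2219 = 96942*I*sqrt(2)/2219 ≈ 61.783*I)
f - (p + (106 + (78 + 57)))*177 = 96942*I*sqrt(2)/2219 - (-310 + (106 + (78 + 57)))*177 = 96942*I*sqrt(2)/2219 - (-310 + (106 + 135))*177 = 96942*I*sqrt(2)/2219 - (-310 + 241)*177 = 96942*I*sqrt(2)/2219 - (-69)*177 = 96942*I*sqrt(2)/2219 - 1*(-12213) = 96942*I*sqrt(2)/2219 + 12213 = 12213 + 96942*I*sqrt(2)/2219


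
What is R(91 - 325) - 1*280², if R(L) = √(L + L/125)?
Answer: -78400 + 18*I*√455/25 ≈ -78400.0 + 15.358*I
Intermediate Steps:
R(L) = 3*√70*√L/25 (R(L) = √(L + L*(1/125)) = √(L + L/125) = √(126*L/125) = 3*√70*√L/25)
R(91 - 325) - 1*280² = 3*√70*√(91 - 325)/25 - 1*280² = 3*√70*√(-234)/25 - 1*78400 = 3*√70*(3*I*√26)/25 - 78400 = 18*I*√455/25 - 78400 = -78400 + 18*I*√455/25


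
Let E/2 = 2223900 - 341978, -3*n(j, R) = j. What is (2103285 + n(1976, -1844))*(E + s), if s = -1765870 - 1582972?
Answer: 872594133586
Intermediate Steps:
s = -3348842
n(j, R) = -j/3
E = 3763844 (E = 2*(2223900 - 341978) = 2*1881922 = 3763844)
(2103285 + n(1976, -1844))*(E + s) = (2103285 - ⅓*1976)*(3763844 - 3348842) = (2103285 - 1976/3)*415002 = (6307879/3)*415002 = 872594133586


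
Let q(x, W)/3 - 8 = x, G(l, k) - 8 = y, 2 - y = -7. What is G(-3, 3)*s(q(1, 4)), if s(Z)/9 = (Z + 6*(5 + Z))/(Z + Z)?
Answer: 1241/2 ≈ 620.50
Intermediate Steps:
y = 9 (y = 2 - 1*(-7) = 2 + 7 = 9)
G(l, k) = 17 (G(l, k) = 8 + 9 = 17)
q(x, W) = 24 + 3*x
s(Z) = 9*(30 + 7*Z)/(2*Z) (s(Z) = 9*((Z + 6*(5 + Z))/(Z + Z)) = 9*((Z + (30 + 6*Z))/((2*Z))) = 9*((30 + 7*Z)*(1/(2*Z))) = 9*((30 + 7*Z)/(2*Z)) = 9*(30 + 7*Z)/(2*Z))
G(-3, 3)*s(q(1, 4)) = 17*(63/2 + 135/(24 + 3*1)) = 17*(63/2 + 135/(24 + 3)) = 17*(63/2 + 135/27) = 17*(63/2 + 135*(1/27)) = 17*(63/2 + 5) = 17*(73/2) = 1241/2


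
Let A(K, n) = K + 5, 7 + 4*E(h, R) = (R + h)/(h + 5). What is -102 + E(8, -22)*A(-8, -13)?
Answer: -4989/52 ≈ -95.942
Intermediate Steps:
E(h, R) = -7/4 + (R + h)/(4*(5 + h)) (E(h, R) = -7/4 + ((R + h)/(h + 5))/4 = -7/4 + ((R + h)/(5 + h))/4 = -7/4 + (R + h)/(4*(5 + h)))
A(K, n) = 5 + K
-102 + E(8, -22)*A(-8, -13) = -102 + ((-35 - 22 - 6*8)/(4*(5 + 8)))*(5 - 8) = -102 + ((1/4)*(-35 - 22 - 48)/13)*(-3) = -102 + ((1/4)*(1/13)*(-105))*(-3) = -102 - 105/52*(-3) = -102 + 315/52 = -4989/52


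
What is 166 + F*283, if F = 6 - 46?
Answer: -11154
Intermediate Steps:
F = -40
166 + F*283 = 166 - 40*283 = 166 - 11320 = -11154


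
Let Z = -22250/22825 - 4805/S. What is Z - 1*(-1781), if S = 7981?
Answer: 12966038938/7286653 ≈ 1779.4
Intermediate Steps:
Z = -11490055/7286653 (Z = -22250/22825 - 4805/7981 = -22250*1/22825 - 4805*1/7981 = -890/913 - 4805/7981 = -11490055/7286653 ≈ -1.5769)
Z - 1*(-1781) = -11490055/7286653 - 1*(-1781) = -11490055/7286653 + 1781 = 12966038938/7286653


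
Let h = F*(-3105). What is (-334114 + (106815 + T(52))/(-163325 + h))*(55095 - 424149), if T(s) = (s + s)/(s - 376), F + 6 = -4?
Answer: 146793193890475034/1190475 ≈ 1.2331e+11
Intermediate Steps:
F = -10 (F = -6 - 4 = -10)
T(s) = 2*s/(-376 + s) (T(s) = (2*s)/(-376 + s) = 2*s/(-376 + s))
h = 31050 (h = -10*(-3105) = 31050)
(-334114 + (106815 + T(52))/(-163325 + h))*(55095 - 424149) = (-334114 + (106815 + 2*52/(-376 + 52))/(-163325 + 31050))*(55095 - 424149) = (-334114 + (106815 + 2*52/(-324))/(-132275))*(-369054) = (-334114 + (106815 + 2*52*(-1/324))*(-1/132275))*(-369054) = (-334114 + (106815 - 26/81)*(-1/132275))*(-369054) = (-334114 + (8651989/81)*(-1/132275))*(-369054) = (-334114 - 8651989/10714275)*(-369054) = -3579797929339/10714275*(-369054) = 146793193890475034/1190475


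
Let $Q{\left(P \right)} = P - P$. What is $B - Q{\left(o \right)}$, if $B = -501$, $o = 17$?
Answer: $-501$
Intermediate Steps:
$Q{\left(P \right)} = 0$
$B - Q{\left(o \right)} = -501 - 0 = -501 + 0 = -501$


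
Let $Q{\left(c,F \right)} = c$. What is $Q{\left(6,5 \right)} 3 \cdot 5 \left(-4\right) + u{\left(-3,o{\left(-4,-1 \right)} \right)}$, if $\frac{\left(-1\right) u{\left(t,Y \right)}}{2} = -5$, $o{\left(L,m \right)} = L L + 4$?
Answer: $-350$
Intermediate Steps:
$o{\left(L,m \right)} = 4 + L^{2}$ ($o{\left(L,m \right)} = L^{2} + 4 = 4 + L^{2}$)
$u{\left(t,Y \right)} = 10$ ($u{\left(t,Y \right)} = \left(-2\right) \left(-5\right) = 10$)
$Q{\left(6,5 \right)} 3 \cdot 5 \left(-4\right) + u{\left(-3,o{\left(-4,-1 \right)} \right)} = 6 \cdot 3 \cdot 5 \left(-4\right) + 10 = 18 \cdot 5 \left(-4\right) + 10 = 90 \left(-4\right) + 10 = -360 + 10 = -350$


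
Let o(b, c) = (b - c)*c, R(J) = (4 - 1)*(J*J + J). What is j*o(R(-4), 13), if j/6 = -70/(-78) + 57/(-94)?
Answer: 24541/47 ≈ 522.15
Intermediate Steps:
R(J) = 3*J + 3*J² (R(J) = 3*(J² + J) = 3*(J + J²) = 3*J + 3*J²)
j = 1067/611 (j = 6*(-70/(-78) + 57/(-94)) = 6*(-70*(-1/78) + 57*(-1/94)) = 6*(35/39 - 57/94) = 6*(1067/3666) = 1067/611 ≈ 1.7463)
o(b, c) = c*(b - c)
j*o(R(-4), 13) = 1067*(13*(3*(-4)*(1 - 4) - 1*13))/611 = 1067*(13*(3*(-4)*(-3) - 13))/611 = 1067*(13*(36 - 13))/611 = 1067*(13*23)/611 = (1067/611)*299 = 24541/47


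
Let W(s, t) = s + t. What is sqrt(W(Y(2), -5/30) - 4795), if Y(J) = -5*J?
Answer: I*sqrt(172986)/6 ≈ 69.319*I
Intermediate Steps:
sqrt(W(Y(2), -5/30) - 4795) = sqrt((-5*2 - 5/30) - 4795) = sqrt((-10 - 5*1/30) - 4795) = sqrt((-10 - 1/6) - 4795) = sqrt(-61/6 - 4795) = sqrt(-28831/6) = I*sqrt(172986)/6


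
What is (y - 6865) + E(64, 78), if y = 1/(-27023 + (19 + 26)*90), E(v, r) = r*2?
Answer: -154125858/22973 ≈ -6709.0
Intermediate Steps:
E(v, r) = 2*r
y = -1/22973 (y = 1/(-27023 + 45*90) = 1/(-27023 + 4050) = 1/(-22973) = -1/22973 ≈ -4.3529e-5)
(y - 6865) + E(64, 78) = (-1/22973 - 6865) + 2*78 = -157709646/22973 + 156 = -154125858/22973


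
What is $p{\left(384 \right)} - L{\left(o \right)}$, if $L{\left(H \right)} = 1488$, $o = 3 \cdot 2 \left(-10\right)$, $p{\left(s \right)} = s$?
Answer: $-1104$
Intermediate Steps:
$o = -60$ ($o = 6 \left(-10\right) = -60$)
$p{\left(384 \right)} - L{\left(o \right)} = 384 - 1488 = -1104$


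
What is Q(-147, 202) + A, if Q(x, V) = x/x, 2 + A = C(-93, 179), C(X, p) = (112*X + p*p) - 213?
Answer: 21411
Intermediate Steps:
C(X, p) = -213 + p² + 112*X (C(X, p) = (112*X + p²) - 213 = (p² + 112*X) - 213 = -213 + p² + 112*X)
A = 21410 (A = -2 + (-213 + 179² + 112*(-93)) = -2 + (-213 + 32041 - 10416) = -2 + 21412 = 21410)
Q(x, V) = 1
Q(-147, 202) + A = 1 + 21410 = 21411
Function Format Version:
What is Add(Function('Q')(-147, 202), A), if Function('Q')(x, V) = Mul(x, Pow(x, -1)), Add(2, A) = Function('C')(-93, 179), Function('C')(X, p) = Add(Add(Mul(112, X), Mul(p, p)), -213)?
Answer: 21411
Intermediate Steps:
Function('C')(X, p) = Add(-213, Pow(p, 2), Mul(112, X)) (Function('C')(X, p) = Add(Add(Mul(112, X), Pow(p, 2)), -213) = Add(Add(Pow(p, 2), Mul(112, X)), -213) = Add(-213, Pow(p, 2), Mul(112, X)))
A = 21410 (A = Add(-2, Add(-213, Pow(179, 2), Mul(112, -93))) = Add(-2, Add(-213, 32041, -10416)) = Add(-2, 21412) = 21410)
Function('Q')(x, V) = 1
Add(Function('Q')(-147, 202), A) = Add(1, 21410) = 21411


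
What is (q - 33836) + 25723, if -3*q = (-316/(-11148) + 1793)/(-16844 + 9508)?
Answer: -248808186139/30668148 ≈ -8112.9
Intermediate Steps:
q = 2498585/30668148 (q = -(-316/(-11148) + 1793)/(3*(-16844 + 9508)) = -(-316*(-1/11148) + 1793)/(3*(-7336)) = -(79/2787 + 1793)*(-1)/(3*7336) = -4997170*(-1)/(8361*7336) = -1/3*(-2498585/10222716) = 2498585/30668148 ≈ 0.081472)
(q - 33836) + 25723 = (2498585/30668148 - 33836) + 25723 = -1037684957143/30668148 + 25723 = -248808186139/30668148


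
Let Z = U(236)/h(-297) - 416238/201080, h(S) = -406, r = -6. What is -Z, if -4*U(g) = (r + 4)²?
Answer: 42197887/20409620 ≈ 2.0676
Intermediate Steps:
U(g) = -1 (U(g) = -(-6 + 4)²/4 = -¼*(-2)² = -¼*4 = -1)
Z = -42197887/20409620 (Z = -1/(-406) - 416238/201080 = -1*(-1/406) - 416238*1/201080 = 1/406 - 208119/100540 = -42197887/20409620 ≈ -2.0676)
-Z = -1*(-42197887/20409620) = 42197887/20409620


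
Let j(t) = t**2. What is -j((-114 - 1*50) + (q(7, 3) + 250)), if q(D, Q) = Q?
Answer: -7921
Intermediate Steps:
-j((-114 - 1*50) + (q(7, 3) + 250)) = -((-114 - 1*50) + (3 + 250))**2 = -((-114 - 50) + 253)**2 = -(-164 + 253)**2 = -1*89**2 = -1*7921 = -7921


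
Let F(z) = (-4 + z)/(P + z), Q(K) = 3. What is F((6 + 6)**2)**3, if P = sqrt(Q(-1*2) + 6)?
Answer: 8000/9261 ≈ 0.86384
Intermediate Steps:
P = 3 (P = sqrt(3 + 6) = sqrt(9) = 3)
F(z) = (-4 + z)/(3 + z)
F((6 + 6)**2)**3 = ((-4 + (6 + 6)**2)/(3 + (6 + 6)**2))**3 = ((-4 + 12**2)/(3 + 12**2))**3 = ((-4 + 144)/(3 + 144))**3 = (140/147)**3 = ((1/147)*140)**3 = (20/21)**3 = 8000/9261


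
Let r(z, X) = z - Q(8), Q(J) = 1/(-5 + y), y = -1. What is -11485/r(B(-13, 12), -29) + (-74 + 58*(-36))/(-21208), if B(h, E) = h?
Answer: 66436807/74228 ≈ 895.04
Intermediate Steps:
Q(J) = -⅙ (Q(J) = 1/(-5 - 1) = 1/(-6) = -⅙)
r(z, X) = ⅙ + z (r(z, X) = z - 1*(-⅙) = z + ⅙ = ⅙ + z)
-11485/r(B(-13, 12), -29) + (-74 + 58*(-36))/(-21208) = -11485/(⅙ - 13) + (-74 + 58*(-36))/(-21208) = -11485/(-77/6) + (-74 - 2088)*(-1/21208) = -11485*(-6/77) - 2162*(-1/21208) = 68910/77 + 1081/10604 = 66436807/74228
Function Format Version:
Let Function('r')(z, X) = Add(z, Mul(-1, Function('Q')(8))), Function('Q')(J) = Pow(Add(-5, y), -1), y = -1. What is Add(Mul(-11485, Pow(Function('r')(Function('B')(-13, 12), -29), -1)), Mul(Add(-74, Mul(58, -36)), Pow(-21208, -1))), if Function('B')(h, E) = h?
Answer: Rational(66436807, 74228) ≈ 895.04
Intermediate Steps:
Function('Q')(J) = Rational(-1, 6) (Function('Q')(J) = Pow(Add(-5, -1), -1) = Pow(-6, -1) = Rational(-1, 6))
Function('r')(z, X) = Add(Rational(1, 6), z) (Function('r')(z, X) = Add(z, Mul(-1, Rational(-1, 6))) = Add(z, Rational(1, 6)) = Add(Rational(1, 6), z))
Add(Mul(-11485, Pow(Function('r')(Function('B')(-13, 12), -29), -1)), Mul(Add(-74, Mul(58, -36)), Pow(-21208, -1))) = Add(Mul(-11485, Pow(Add(Rational(1, 6), -13), -1)), Mul(Add(-74, Mul(58, -36)), Pow(-21208, -1))) = Add(Mul(-11485, Pow(Rational(-77, 6), -1)), Mul(Add(-74, -2088), Rational(-1, 21208))) = Add(Mul(-11485, Rational(-6, 77)), Mul(-2162, Rational(-1, 21208))) = Add(Rational(68910, 77), Rational(1081, 10604)) = Rational(66436807, 74228)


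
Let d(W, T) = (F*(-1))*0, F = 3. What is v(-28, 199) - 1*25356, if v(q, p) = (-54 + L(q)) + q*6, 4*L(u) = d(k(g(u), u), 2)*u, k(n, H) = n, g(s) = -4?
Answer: -25578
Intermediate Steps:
d(W, T) = 0 (d(W, T) = (3*(-1))*0 = -3*0 = 0)
L(u) = 0 (L(u) = (0*u)/4 = (¼)*0 = 0)
v(q, p) = -54 + 6*q (v(q, p) = (-54 + 0) + q*6 = -54 + 6*q)
v(-28, 199) - 1*25356 = (-54 + 6*(-28)) - 1*25356 = (-54 - 168) - 25356 = -222 - 25356 = -25578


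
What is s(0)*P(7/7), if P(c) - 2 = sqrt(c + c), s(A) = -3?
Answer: -6 - 3*sqrt(2) ≈ -10.243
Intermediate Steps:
P(c) = 2 + sqrt(2)*sqrt(c) (P(c) = 2 + sqrt(c + c) = 2 + sqrt(2*c) = 2 + sqrt(2)*sqrt(c))
s(0)*P(7/7) = -3*(2 + sqrt(2)*sqrt(7/7)) = -3*(2 + sqrt(2)*sqrt(7*(1/7))) = -3*(2 + sqrt(2)*sqrt(1)) = -3*(2 + sqrt(2)*1) = -3*(2 + sqrt(2)) = -6 - 3*sqrt(2)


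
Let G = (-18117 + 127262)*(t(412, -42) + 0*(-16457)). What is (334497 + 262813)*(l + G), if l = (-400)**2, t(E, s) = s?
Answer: -2642553197900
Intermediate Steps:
l = 160000
G = -4584090 (G = (-18117 + 127262)*(-42 + 0*(-16457)) = 109145*(-42 + 0) = 109145*(-42) = -4584090)
(334497 + 262813)*(l + G) = (334497 + 262813)*(160000 - 4584090) = 597310*(-4424090) = -2642553197900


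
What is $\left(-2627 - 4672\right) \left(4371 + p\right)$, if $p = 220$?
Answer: $-33509709$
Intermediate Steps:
$\left(-2627 - 4672\right) \left(4371 + p\right) = \left(-2627 - 4672\right) \left(4371 + 220\right) = \left(-7299\right) 4591 = -33509709$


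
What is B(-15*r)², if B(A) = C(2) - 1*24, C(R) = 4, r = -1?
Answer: 400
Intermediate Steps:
B(A) = -20 (B(A) = 4 - 1*24 = 4 - 24 = -20)
B(-15*r)² = (-20)² = 400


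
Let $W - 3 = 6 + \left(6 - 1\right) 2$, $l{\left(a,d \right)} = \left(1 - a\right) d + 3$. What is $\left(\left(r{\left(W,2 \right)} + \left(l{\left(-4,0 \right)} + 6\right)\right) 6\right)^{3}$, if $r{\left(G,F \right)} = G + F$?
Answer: $5832000$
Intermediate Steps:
$l{\left(a,d \right)} = 3 + d \left(1 - a\right)$ ($l{\left(a,d \right)} = d \left(1 - a\right) + 3 = 3 + d \left(1 - a\right)$)
$W = 19$ ($W = 3 + \left(6 + \left(6 - 1\right) 2\right) = 3 + \left(6 + 5 \cdot 2\right) = 3 + \left(6 + 10\right) = 3 + 16 = 19$)
$r{\left(G,F \right)} = F + G$
$\left(\left(r{\left(W,2 \right)} + \left(l{\left(-4,0 \right)} + 6\right)\right) 6\right)^{3} = \left(\left(\left(2 + 19\right) + \left(\left(3 + 0 - \left(-4\right) 0\right) + 6\right)\right) 6\right)^{3} = \left(\left(21 + \left(\left(3 + 0 + 0\right) + 6\right)\right) 6\right)^{3} = \left(\left(21 + \left(3 + 6\right)\right) 6\right)^{3} = \left(\left(21 + 9\right) 6\right)^{3} = \left(30 \cdot 6\right)^{3} = 180^{3} = 5832000$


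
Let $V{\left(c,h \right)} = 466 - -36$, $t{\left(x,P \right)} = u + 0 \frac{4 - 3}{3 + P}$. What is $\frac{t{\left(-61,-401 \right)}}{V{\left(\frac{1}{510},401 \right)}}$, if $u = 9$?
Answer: $\frac{9}{502} \approx 0.017928$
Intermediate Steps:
$t{\left(x,P \right)} = 9$ ($t{\left(x,P \right)} = 9 + 0 \frac{4 - 3}{3 + P} = 9 + 0 \cdot 1 \frac{1}{3 + P} = 9 + \frac{0}{3 + P} = 9 + 0 = 9$)
$V{\left(c,h \right)} = 502$ ($V{\left(c,h \right)} = 466 + 36 = 502$)
$\frac{t{\left(-61,-401 \right)}}{V{\left(\frac{1}{510},401 \right)}} = \frac{9}{502}$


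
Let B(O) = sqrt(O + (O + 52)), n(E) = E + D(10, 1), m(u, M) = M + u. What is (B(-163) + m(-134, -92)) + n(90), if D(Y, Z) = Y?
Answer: -126 + I*sqrt(274) ≈ -126.0 + 16.553*I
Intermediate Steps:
n(E) = 10 + E (n(E) = E + 10 = 10 + E)
B(O) = sqrt(52 + 2*O) (B(O) = sqrt(O + (52 + O)) = sqrt(52 + 2*O))
(B(-163) + m(-134, -92)) + n(90) = (sqrt(52 + 2*(-163)) + (-92 - 134)) + (10 + 90) = (sqrt(52 - 326) - 226) + 100 = (sqrt(-274) - 226) + 100 = (I*sqrt(274) - 226) + 100 = (-226 + I*sqrt(274)) + 100 = -126 + I*sqrt(274)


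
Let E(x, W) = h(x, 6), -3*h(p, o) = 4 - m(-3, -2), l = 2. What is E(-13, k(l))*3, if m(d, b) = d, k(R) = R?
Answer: -7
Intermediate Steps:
h(p, o) = -7/3 (h(p, o) = -(4 - 1*(-3))/3 = -(4 + 3)/3 = -1/3*7 = -7/3)
E(x, W) = -7/3
E(-13, k(l))*3 = -7/3*3 = -7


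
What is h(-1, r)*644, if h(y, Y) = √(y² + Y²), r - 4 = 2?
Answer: 644*√37 ≈ 3917.3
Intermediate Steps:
r = 6 (r = 4 + 2 = 6)
h(y, Y) = √(Y² + y²)
h(-1, r)*644 = √(6² + (-1)²)*644 = √(36 + 1)*644 = √37*644 = 644*√37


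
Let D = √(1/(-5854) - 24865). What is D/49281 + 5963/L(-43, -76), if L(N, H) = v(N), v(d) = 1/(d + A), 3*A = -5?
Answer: -799042/3 + I*√852106548194/288490974 ≈ -2.6635e+5 + 0.0031997*I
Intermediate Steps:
A = -5/3 (A = (⅓)*(-5) = -5/3 ≈ -1.6667)
v(d) = 1/(-5/3 + d) (v(d) = 1/(d - 5/3) = 1/(-5/3 + d))
L(N, H) = 3/(-5 + 3*N)
D = I*√852106548194/5854 (D = √(-1/5854 - 24865) = √(-145559711/5854) = I*√852106548194/5854 ≈ 157.69*I)
D/49281 + 5963/L(-43, -76) = (I*√852106548194/5854)/49281 + 5963/((3/(-5 + 3*(-43)))) = (I*√852106548194/5854)*(1/49281) + 5963/((3/(-5 - 129))) = I*√852106548194/288490974 + 5963/((3/(-134))) = I*√852106548194/288490974 + 5963/((3*(-1/134))) = I*√852106548194/288490974 + 5963/(-3/134) = I*√852106548194/288490974 + 5963*(-134/3) = I*√852106548194/288490974 - 799042/3 = -799042/3 + I*√852106548194/288490974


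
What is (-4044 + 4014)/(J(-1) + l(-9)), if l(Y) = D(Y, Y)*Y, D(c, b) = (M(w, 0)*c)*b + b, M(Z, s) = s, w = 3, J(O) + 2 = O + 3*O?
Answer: -⅖ ≈ -0.40000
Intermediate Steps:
J(O) = -2 + 4*O (J(O) = -2 + (O + 3*O) = -2 + 4*O)
D(c, b) = b (D(c, b) = (0*c)*b + b = 0*b + b = 0 + b = b)
l(Y) = Y² (l(Y) = Y*Y = Y²)
(-4044 + 4014)/(J(-1) + l(-9)) = (-4044 + 4014)/((-2 + 4*(-1)) + (-9)²) = -30/((-2 - 4) + 81) = -30/(-6 + 81) = -30/75 = -30*1/75 = -⅖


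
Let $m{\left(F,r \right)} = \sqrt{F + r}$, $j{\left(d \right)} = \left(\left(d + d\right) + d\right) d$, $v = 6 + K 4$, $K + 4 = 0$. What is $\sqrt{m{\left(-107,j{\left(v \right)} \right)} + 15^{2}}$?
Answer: $\sqrt{225 + \sqrt{193}} \approx 15.456$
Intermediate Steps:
$K = -4$ ($K = -4 + 0 = -4$)
$v = -10$ ($v = 6 - 16 = -10$)
$j{\left(d \right)} = 3 d^{2}$ ($j{\left(d \right)} = \left(2 d + d\right) d = 3 d d = 3 d^{2}$)
$\sqrt{m{\left(-107,j{\left(v \right)} \right)} + 15^{2}} = \sqrt{\sqrt{-107 + 3 \left(-10\right)^{2}} + 15^{2}} = \sqrt{\sqrt{-107 + 3 \cdot 100} + 225} = \sqrt{\sqrt{-107 + 300} + 225} = \sqrt{\sqrt{193} + 225} = \sqrt{225 + \sqrt{193}}$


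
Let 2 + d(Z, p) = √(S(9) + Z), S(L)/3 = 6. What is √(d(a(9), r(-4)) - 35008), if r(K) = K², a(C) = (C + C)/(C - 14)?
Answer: √(-875250 + 30*√10)/5 ≈ 187.1*I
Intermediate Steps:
S(L) = 18 (S(L) = 3*6 = 18)
a(C) = 2*C/(-14 + C) (a(C) = (2*C)/(-14 + C) = 2*C/(-14 + C))
d(Z, p) = -2 + √(18 + Z)
√(d(a(9), r(-4)) - 35008) = √((-2 + √(18 + 2*9/(-14 + 9))) - 35008) = √((-2 + √(18 + 2*9/(-5))) - 35008) = √((-2 + √(18 + 2*9*(-⅕))) - 35008) = √((-2 + √(18 - 18/5)) - 35008) = √((-2 + √(72/5)) - 35008) = √((-2 + 6*√10/5) - 35008) = √(-35010 + 6*√10/5)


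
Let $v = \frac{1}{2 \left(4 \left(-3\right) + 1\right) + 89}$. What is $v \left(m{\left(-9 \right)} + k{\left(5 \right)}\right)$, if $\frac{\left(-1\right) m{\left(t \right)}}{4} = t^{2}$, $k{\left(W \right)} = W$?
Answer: $- \frac{319}{67} \approx -4.7612$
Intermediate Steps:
$m{\left(t \right)} = - 4 t^{2}$
$v = \frac{1}{67}$ ($v = \frac{1}{2 \left(-12 + 1\right) + 89} = \frac{1}{2 \left(-11\right) + 89} = \frac{1}{-22 + 89} = \frac{1}{67} \approx 0.014925$)
$v \left(m{\left(-9 \right)} + k{\left(5 \right)}\right) = \frac{- 4 \left(-9\right)^{2} + 5}{67} = \frac{\left(-4\right) 81 + 5}{67} = \frac{-324 + 5}{67} = \frac{1}{67} \left(-319\right) = - \frac{319}{67}$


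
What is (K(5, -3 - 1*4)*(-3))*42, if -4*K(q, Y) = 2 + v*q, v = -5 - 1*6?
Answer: -3339/2 ≈ -1669.5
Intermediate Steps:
v = -11 (v = -5 - 6 = -11)
K(q, Y) = -1/2 + 11*q/4 (K(q, Y) = -(2 - 11*q)/4 = -1/2 + 11*q/4)
(K(5, -3 - 1*4)*(-3))*42 = ((-1/2 + (11/4)*5)*(-3))*42 = ((-1/2 + 55/4)*(-3))*42 = ((53/4)*(-3))*42 = -159/4*42 = -3339/2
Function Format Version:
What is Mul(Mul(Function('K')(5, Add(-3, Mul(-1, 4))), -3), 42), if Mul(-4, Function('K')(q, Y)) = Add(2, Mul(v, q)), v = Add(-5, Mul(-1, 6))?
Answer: Rational(-3339, 2) ≈ -1669.5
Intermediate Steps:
v = -11 (v = Add(-5, -6) = -11)
Function('K')(q, Y) = Add(Rational(-1, 2), Mul(Rational(11, 4), q)) (Function('K')(q, Y) = Mul(Rational(-1, 4), Add(2, Mul(-11, q))) = Add(Rational(-1, 2), Mul(Rational(11, 4), q)))
Mul(Mul(Function('K')(5, Add(-3, Mul(-1, 4))), -3), 42) = Mul(Mul(Add(Rational(-1, 2), Mul(Rational(11, 4), 5)), -3), 42) = Mul(Mul(Add(Rational(-1, 2), Rational(55, 4)), -3), 42) = Mul(Mul(Rational(53, 4), -3), 42) = Mul(Rational(-159, 4), 42) = Rational(-3339, 2)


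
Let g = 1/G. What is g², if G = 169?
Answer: 1/28561 ≈ 3.5013e-5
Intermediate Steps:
g = 1/169 ≈ 0.0059172
g² = (1/169)² = 1/28561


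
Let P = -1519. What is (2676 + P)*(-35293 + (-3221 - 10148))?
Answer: -56301934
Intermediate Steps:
(2676 + P)*(-35293 + (-3221 - 10148)) = (2676 - 1519)*(-35293 + (-3221 - 10148)) = 1157*(-35293 - 13369) = 1157*(-48662) = -56301934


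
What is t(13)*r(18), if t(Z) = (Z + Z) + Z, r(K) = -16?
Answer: -624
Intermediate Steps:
t(Z) = 3*Z (t(Z) = 2*Z + Z = 3*Z)
t(13)*r(18) = (3*13)*(-16) = 39*(-16) = -624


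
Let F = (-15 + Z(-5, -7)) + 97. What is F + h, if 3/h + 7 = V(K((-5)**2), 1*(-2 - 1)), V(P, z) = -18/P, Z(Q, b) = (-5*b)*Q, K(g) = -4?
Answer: -471/5 ≈ -94.200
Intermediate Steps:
Z(Q, b) = -5*Q*b
h = -6/5 (h = 3/(-7 - 18/(-4)) = 3/(-7 - 18*(-1/4)) = 3/(-7 + 9/2) = 3/(-5/2) = 3*(-2/5) = -6/5 ≈ -1.2000)
F = -93 (F = (-15 - 5*(-5)*(-7)) + 97 = (-15 - 175) + 97 = -190 + 97 = -93)
F + h = -93 - 6/5 = -471/5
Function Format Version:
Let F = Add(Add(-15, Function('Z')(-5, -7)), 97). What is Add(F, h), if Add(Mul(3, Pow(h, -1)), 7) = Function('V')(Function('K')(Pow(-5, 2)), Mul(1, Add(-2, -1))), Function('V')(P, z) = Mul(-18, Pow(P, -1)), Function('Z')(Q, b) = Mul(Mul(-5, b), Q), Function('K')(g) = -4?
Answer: Rational(-471, 5) ≈ -94.200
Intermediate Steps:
Function('Z')(Q, b) = Mul(-5, Q, b)
h = Rational(-6, 5) (h = Mul(3, Pow(Add(-7, Mul(-18, Pow(-4, -1))), -1)) = Mul(3, Pow(Add(-7, Mul(-18, Rational(-1, 4))), -1)) = Mul(3, Pow(Add(-7, Rational(9, 2)), -1)) = Mul(3, Pow(Rational(-5, 2), -1)) = Mul(3, Rational(-2, 5)) = Rational(-6, 5) ≈ -1.2000)
F = -93 (F = Add(Add(-15, Mul(-5, -5, -7)), 97) = Add(Add(-15, -175), 97) = Add(-190, 97) = -93)
Add(F, h) = Add(-93, Rational(-6, 5)) = Rational(-471, 5)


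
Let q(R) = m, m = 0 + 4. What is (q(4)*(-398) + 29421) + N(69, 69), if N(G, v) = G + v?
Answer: 27967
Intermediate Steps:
m = 4
q(R) = 4
(q(4)*(-398) + 29421) + N(69, 69) = (4*(-398) + 29421) + (69 + 69) = (-1592 + 29421) + 138 = 27829 + 138 = 27967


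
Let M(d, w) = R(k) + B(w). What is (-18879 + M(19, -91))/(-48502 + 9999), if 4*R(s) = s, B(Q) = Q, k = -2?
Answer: 37941/77006 ≈ 0.49270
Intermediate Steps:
R(s) = s/4
M(d, w) = -½ + w (M(d, w) = (¼)*(-2) + w = -½ + w)
(-18879 + M(19, -91))/(-48502 + 9999) = (-18879 + (-½ - 91))/(-48502 + 9999) = (-18879 - 183/2)/(-38503) = -37941/2*(-1/38503) = 37941/77006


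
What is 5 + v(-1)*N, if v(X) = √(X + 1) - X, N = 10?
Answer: 15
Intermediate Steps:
v(X) = √(1 + X) - X
5 + v(-1)*N = 5 + (√(1 - 1) - 1*(-1))*10 = 5 + (√0 + 1)*10 = 5 + (0 + 1)*10 = 5 + 1*10 = 5 + 10 = 15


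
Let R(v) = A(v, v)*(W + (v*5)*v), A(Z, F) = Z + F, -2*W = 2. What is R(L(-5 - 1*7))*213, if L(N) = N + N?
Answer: -29434896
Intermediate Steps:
W = -1 (W = -½*2 = -1)
L(N) = 2*N
A(Z, F) = F + Z
R(v) = 2*v*(-1 + 5*v²) (R(v) = (v + v)*(-1 + (v*5)*v) = (2*v)*(-1 + (5*v)*v) = (2*v)*(-1 + 5*v²) = 2*v*(-1 + 5*v²))
R(L(-5 - 1*7))*213 = (-4*(-5 - 1*7) + 10*(2*(-5 - 1*7))³)*213 = (-4*(-5 - 7) + 10*(2*(-5 - 7))³)*213 = (-4*(-12) + 10*(2*(-12))³)*213 = (-2*(-24) + 10*(-24)³)*213 = (48 + 10*(-13824))*213 = (48 - 138240)*213 = -138192*213 = -29434896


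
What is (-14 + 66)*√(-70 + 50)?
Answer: 104*I*√5 ≈ 232.55*I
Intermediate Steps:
(-14 + 66)*√(-70 + 50) = 52*√(-20) = 52*(2*I*√5) = 104*I*√5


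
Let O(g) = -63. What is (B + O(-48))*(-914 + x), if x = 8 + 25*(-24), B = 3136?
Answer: -4627938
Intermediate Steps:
x = -592 (x = 8 - 600 = -592)
(B + O(-48))*(-914 + x) = (3136 - 63)*(-914 - 592) = 3073*(-1506) = -4627938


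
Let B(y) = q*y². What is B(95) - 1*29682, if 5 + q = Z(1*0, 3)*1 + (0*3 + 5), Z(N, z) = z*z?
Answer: 51543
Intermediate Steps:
Z(N, z) = z²
q = 9 (q = -5 + (3²*1 + (0*3 + 5)) = -5 + (9*1 + (0 + 5)) = -5 + (9 + 5) = -5 + 14 = 9)
B(y) = 9*y²
B(95) - 1*29682 = 9*95² - 1*29682 = 9*9025 - 29682 = 81225 - 29682 = 51543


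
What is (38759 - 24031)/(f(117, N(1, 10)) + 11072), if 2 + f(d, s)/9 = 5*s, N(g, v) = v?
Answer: 1841/1438 ≈ 1.2803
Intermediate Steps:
f(d, s) = -18 + 45*s (f(d, s) = -18 + 9*(5*s) = -18 + 45*s)
(38759 - 24031)/(f(117, N(1, 10)) + 11072) = (38759 - 24031)/((-18 + 45*10) + 11072) = 14728/((-18 + 450) + 11072) = 14728/(432 + 11072) = 14728/11504 = 14728*(1/11504) = 1841/1438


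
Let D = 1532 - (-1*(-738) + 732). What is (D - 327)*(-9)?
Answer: 2385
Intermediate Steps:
D = 62 (D = 1532 - (738 + 732) = 1532 - 1*1470 = 1532 - 1470 = 62)
(D - 327)*(-9) = (62 - 327)*(-9) = -265*(-9) = 2385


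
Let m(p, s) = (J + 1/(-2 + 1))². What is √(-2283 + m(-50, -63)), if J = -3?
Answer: I*√2267 ≈ 47.613*I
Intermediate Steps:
m(p, s) = 16 (m(p, s) = (-3 + 1/(-2 + 1))² = (-3 + 1/(-1))² = (-3 - 1)² = (-4)² = 16)
√(-2283 + m(-50, -63)) = √(-2283 + 16) = √(-2267) = I*√2267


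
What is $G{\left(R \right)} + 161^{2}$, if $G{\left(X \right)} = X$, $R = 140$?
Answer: $26061$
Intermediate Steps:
$G{\left(R \right)} + 161^{2} = 140 + 161^{2} = 140 + 25921 = 26061$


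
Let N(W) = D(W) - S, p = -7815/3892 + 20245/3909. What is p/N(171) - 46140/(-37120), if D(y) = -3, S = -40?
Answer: 347044829183/261190999104 ≈ 1.3287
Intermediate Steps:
p = 48244705/15213828 (p = -7815*1/3892 + 20245*(1/3909) = -7815/3892 + 20245/3909 = 48244705/15213828 ≈ 3.1711)
N(W) = 37 (N(W) = -3 - 1*(-40) = -3 + 40 = 37)
p/N(171) - 46140/(-37120) = (48244705/15213828)/37 - 46140/(-37120) = (48244705/15213828)*(1/37) - 46140*(-1/37120) = 48244705/562911636 + 2307/1856 = 347044829183/261190999104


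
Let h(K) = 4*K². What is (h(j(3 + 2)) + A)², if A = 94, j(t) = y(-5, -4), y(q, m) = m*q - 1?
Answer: 2365444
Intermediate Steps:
y(q, m) = -1 + m*q
j(t) = 19 (j(t) = -1 - 4*(-5) = -1 + 20 = 19)
(h(j(3 + 2)) + A)² = (4*19² + 94)² = (4*361 + 94)² = (1444 + 94)² = 1538² = 2365444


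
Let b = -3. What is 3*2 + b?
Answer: 3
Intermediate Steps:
3*2 + b = 3*2 - 3 = 6 - 3 = 3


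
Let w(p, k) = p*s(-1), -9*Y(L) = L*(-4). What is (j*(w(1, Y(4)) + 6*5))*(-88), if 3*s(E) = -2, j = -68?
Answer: 526592/3 ≈ 1.7553e+5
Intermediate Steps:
s(E) = -⅔ (s(E) = (⅓)*(-2) = -⅔)
Y(L) = 4*L/9 (Y(L) = -L*(-4)/9 = -(-4)*L/9 = 4*L/9)
w(p, k) = -2*p/3 (w(p, k) = p*(-⅔) = -2*p/3)
(j*(w(1, Y(4)) + 6*5))*(-88) = -68*(-⅔*1 + 6*5)*(-88) = -68*(-⅔ + 30)*(-88) = -68*88/3*(-88) = -5984/3*(-88) = 526592/3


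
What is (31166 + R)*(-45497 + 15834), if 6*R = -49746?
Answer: -678541125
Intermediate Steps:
R = -8291 (R = (1/6)*(-49746) = -8291)
(31166 + R)*(-45497 + 15834) = (31166 - 8291)*(-45497 + 15834) = 22875*(-29663) = -678541125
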